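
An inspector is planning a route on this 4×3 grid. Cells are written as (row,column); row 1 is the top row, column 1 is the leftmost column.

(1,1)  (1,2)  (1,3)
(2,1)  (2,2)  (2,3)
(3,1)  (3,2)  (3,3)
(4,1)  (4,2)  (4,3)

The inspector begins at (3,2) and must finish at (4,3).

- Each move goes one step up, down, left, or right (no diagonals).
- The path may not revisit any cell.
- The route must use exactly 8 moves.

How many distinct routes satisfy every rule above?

7

Need simple routes of exactly 8 moves from (3,2) to (4,3) (Manhattan distance 2, so 3 moves are spent on a detour and 3 undoing it).
Enumerating: (3,2) (2,2) (1,2) (1,1) (2,1) (3,1) (4,1) (4,2) (4,3) | (3,2) (2,2) (2,1) (1,1) (1,2) (1,3) (2,3) (3,3) (4,3) | (3,2) (4,2) (4,1) (3,1) (2,1) (2,2) (2,3) (3,3) (4,3) | (3,2) (3,1) (2,1) (1,1) (1,2) (2,2) (2,3) (3,3) (4,3) | (3,2) (3,1) (2,1) (1,1) (1,2) (1,3) (2,3) (3,3) (4,3) | (3,2) (3,1) (2,1) (2,2) (1,2) (1,3) (2,3) (3,3) (4,3) | (3,2) (3,3) (2,3) (2,2) (2,1) (3,1) (4,1) (4,2) (4,3).
That gives 7 routes.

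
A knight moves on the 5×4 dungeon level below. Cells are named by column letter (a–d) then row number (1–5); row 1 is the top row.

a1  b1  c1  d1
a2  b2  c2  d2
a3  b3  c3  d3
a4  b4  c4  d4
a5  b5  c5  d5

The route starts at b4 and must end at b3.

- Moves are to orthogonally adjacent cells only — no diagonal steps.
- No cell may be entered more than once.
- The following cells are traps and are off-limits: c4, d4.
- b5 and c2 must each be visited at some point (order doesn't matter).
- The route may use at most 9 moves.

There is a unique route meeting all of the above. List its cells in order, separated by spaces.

b4 b5 a5 a4 a3 a2 b2 c2 c3 b3

The 9-move cap with required stops at b5, c2 leaves no slack for detours.
Route from b4: down 1 to b5, left 1 to a5, up 3 to a2, right 2 to c2, down 1 to c3, left 1 to b3 — 9 moves in all.
Check: all required cells visited; 9 ≤ 9 moves.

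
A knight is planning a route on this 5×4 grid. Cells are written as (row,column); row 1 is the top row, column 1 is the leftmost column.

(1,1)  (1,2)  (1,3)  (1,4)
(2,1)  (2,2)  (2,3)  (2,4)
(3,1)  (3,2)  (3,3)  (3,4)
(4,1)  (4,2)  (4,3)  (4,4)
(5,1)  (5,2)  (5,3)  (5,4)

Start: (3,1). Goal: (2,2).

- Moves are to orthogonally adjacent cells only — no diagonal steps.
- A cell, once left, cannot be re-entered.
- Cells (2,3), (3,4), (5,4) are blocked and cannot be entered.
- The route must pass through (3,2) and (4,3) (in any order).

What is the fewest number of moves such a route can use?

6

Any route passes through (3,2) and (4,3) in some order between (3,1) and (2,2). Summing Manhattan distances along each leg and taking the cheapest ordering ((3,1) → (4,3) → (3,2) → (2,2)) gives a lower bound of 3 + 2 + 1 = 6 moves.
A route of 6 moves achieves this: (3,1) → (4,1) → (4,2) → (4,3) → (3,3) → (3,2) → (2,2).
Since 6 matches the lower bound, it is optimal.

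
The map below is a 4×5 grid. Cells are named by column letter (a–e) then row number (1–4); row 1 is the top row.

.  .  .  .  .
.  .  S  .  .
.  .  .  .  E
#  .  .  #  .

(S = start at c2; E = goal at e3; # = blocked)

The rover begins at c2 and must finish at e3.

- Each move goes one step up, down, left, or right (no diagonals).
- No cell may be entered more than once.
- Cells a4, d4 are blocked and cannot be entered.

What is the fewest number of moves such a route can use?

3

The Manhattan distance from c2 to e3 is |2−3| + |3−5| = 3, so at least 3 moves are needed.
A route of 3 moves achieves this: c2 → c3 → d3 → e3.
Since 3 matches the lower bound, it is optimal.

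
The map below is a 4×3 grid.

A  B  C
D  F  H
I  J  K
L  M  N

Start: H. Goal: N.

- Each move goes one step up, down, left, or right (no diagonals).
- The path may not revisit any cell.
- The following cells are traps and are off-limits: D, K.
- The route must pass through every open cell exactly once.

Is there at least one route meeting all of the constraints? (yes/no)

Cell A has only one open neighbour but is neither the start nor the goal, so a Hamiltonian route would have to both enter and leave it through the same neighbour — impossible without revisiting.

no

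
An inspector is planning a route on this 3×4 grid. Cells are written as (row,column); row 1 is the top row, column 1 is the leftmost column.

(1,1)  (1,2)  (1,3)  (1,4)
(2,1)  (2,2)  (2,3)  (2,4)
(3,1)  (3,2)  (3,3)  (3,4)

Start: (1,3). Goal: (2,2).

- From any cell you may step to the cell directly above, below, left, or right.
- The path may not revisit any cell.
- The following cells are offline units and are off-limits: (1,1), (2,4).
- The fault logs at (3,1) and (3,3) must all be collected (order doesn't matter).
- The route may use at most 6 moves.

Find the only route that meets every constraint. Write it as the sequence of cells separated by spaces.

The budget equals the shortest possible length, so every move has to be on a shortest route through the required cells.
Route from (1,3): down 2 to (3,3), left 2 to (3,1), up 1 to (2,1), right 1 to (2,2) — 6 moves in all.
Check: all required cells visited; 6 ≤ 6 moves.

(1,3) (2,3) (3,3) (3,2) (3,1) (2,1) (2,2)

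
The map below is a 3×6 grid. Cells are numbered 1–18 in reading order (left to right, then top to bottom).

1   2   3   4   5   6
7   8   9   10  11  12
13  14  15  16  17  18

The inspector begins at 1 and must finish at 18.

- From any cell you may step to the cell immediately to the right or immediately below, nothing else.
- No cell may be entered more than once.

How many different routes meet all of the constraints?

21

A right/down-only route from 1 to 18 makes exactly 2 down-moves and 5 right-moves in some order.
With no other constraints that would be C(7,2) = 21 routes.
That gives 21 routes.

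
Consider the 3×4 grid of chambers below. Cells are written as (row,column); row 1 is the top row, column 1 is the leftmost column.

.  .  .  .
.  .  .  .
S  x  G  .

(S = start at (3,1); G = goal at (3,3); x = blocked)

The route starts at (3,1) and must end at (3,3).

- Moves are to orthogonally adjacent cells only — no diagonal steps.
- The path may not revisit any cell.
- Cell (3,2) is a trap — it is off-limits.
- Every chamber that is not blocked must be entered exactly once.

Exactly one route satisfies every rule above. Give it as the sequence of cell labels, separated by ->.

(3,1) -> (2,1) -> (1,1) -> (1,2) -> (2,2) -> (2,3) -> (1,3) -> (1,4) -> (2,4) -> (3,4) -> (3,3)

Need to visit all 11 open cells exactly once, starting at (3,1) and ending at (3,3).
Cell (1,4) has only two open neighbours ((2,4) and (1,3)), so the path must pass straight through it: one of those is the cell it's entered from and the other is where it exits.
Route from (3,1): 2× up (reaching (1,1)), right to (1,2), down to (2,2), right to (2,3), up to (1,3), right to (1,4), 2× down (reaching (3,4)), left to (3,3) — 10 moves in all.
Check: all 11 open cells covered.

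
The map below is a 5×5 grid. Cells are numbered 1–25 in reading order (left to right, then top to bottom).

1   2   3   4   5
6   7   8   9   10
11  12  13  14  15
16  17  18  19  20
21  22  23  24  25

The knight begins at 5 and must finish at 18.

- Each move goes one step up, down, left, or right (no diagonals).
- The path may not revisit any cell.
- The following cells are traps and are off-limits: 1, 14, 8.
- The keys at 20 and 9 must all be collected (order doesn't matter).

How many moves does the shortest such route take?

7

Any route passes through 20 and 9 in some order between 5 and 18. Summing Manhattan distances along each leg and taking the cheapest ordering (5 → 9 → 20 → 18) gives a lower bound of 2 + 3 + 2 = 7 moves.
A route of 7 moves achieves this: 5 → 4 → 9 → 10 → 15 → 20 → 19 → 18.
Since 7 matches the lower bound, it is optimal.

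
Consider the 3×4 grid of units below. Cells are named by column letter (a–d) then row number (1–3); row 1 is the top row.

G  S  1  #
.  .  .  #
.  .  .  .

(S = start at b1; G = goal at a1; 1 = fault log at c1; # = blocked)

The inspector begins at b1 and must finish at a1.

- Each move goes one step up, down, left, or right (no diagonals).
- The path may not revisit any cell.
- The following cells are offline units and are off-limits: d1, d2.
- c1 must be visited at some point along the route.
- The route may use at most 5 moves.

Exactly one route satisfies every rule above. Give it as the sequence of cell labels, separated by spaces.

b1 c1 c2 b2 a2 a1

Any route must reach c1 and still end at a1 within 5 moves, so the order of the required stops is forced.
Route from b1: right 1 to c1, down 1 to c2, left 2 to a2, up 1 to a1 — 5 moves in all.
Check: all required cells visited; 5 ≤ 5 moves.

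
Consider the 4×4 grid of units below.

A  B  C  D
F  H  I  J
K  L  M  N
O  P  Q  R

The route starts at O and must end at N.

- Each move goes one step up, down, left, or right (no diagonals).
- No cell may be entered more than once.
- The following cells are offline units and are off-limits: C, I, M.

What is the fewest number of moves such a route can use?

4

The Manhattan distance from O to N is |4−3| + |1−4| = 4, so at least 4 moves are needed.
A route of 4 moves achieves this: O → P → Q → R → N.
Since 4 matches the lower bound, it is optimal.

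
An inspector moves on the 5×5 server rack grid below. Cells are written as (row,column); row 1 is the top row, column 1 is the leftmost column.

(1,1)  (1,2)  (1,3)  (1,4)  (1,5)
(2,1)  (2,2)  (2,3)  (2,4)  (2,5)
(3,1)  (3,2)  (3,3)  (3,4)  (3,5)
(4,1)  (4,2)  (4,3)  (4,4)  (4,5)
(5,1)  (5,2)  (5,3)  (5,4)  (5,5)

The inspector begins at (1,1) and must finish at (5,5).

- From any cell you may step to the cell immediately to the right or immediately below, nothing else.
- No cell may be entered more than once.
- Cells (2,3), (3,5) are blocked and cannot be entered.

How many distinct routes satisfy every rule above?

A right/down-only route from (1,1) to (5,5) makes exactly 4 down-moves and 4 right-moves in some order.
With no other constraints that would be C(8,4) = 70 routes.
Subtract routes through each blocked cell (inclusion–exclusion for overlaps): − through (2,3): 30 − through (3,5): 15 + through (2,3)&(3,5): 9 → 34.
That gives 34 routes.

34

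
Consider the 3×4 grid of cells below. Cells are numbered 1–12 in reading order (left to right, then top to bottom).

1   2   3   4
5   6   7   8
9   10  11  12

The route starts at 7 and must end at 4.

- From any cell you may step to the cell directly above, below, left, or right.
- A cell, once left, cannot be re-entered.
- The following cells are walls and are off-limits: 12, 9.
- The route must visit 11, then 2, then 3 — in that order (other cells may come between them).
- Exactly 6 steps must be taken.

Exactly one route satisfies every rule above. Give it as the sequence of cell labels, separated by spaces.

7 11 10 6 2 3 4

The waypoints must appear in the order 11, 2, 3, with no cell reused.
Route from 7: down to 11, left to 10, 2× up (reaching 2), 2× right (reaching 4) — 6 moves in all.
Check: order respected (11 at step 1, 2 at step 4, 3 at step 5); 6 moves as required.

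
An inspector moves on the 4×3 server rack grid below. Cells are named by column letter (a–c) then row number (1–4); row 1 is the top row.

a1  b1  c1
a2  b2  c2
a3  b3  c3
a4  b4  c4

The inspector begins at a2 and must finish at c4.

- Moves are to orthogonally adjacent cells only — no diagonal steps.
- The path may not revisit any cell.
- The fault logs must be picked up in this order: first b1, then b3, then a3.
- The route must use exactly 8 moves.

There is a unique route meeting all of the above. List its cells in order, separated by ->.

The waypoints must appear in the order b1, b3, a3, with no cell reused.
Route from a2: up to a1, right to b1, 2× down (reaching b3), left to a3, down to a4, 2× right (reaching c4) — 8 moves in all.
Check: order respected (b1 at step 2, b3 at step 4, a3 at step 5); 8 moves as required.

a2 -> a1 -> b1 -> b2 -> b3 -> a3 -> a4 -> b4 -> c4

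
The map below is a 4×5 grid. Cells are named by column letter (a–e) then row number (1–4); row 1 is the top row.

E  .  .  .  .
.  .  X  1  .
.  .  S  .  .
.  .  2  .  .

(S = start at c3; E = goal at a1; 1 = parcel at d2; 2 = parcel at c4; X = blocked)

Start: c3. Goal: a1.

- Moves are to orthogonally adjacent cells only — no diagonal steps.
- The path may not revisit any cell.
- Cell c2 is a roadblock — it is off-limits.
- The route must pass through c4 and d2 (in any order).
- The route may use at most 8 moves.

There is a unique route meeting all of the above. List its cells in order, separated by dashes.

c3 - c4 - d4 - d3 - d2 - d1 - c1 - b1 - a1

The budget equals the shortest possible length, so every move has to be on a shortest route through the required cells.
Route from c3: down 1 to c4, right 1 to d4, up 3 to d1, left 3 to a1 — 8 moves in all.
Check: all required cells visited; 8 ≤ 8 moves.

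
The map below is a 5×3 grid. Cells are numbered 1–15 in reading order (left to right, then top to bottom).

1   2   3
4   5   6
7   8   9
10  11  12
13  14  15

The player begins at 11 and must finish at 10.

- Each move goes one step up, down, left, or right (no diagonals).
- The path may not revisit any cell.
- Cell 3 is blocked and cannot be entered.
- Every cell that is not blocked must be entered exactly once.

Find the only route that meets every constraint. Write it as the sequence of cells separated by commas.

Need to visit all 14 open cells exactly once, starting at 11 and ending at 10.
Route from 11: up 1 to 8, left 1 to 7, up 2 to 1, right 1 to 2, down 1 to 5, right 1 to 6, down 3 to 15, left 2 to 13, up 1 to 10 — 13 moves in all.
Check: all 14 open cells covered.

11, 8, 7, 4, 1, 2, 5, 6, 9, 12, 15, 14, 13, 10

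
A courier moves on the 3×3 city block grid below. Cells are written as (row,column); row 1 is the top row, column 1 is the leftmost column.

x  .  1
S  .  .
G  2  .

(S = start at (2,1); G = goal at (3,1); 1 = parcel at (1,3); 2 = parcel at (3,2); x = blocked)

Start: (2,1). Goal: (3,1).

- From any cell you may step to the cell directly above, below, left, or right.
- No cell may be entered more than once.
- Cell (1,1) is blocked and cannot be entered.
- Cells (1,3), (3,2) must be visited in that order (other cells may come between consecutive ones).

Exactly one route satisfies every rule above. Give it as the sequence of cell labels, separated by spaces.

(2,1) (2,2) (1,2) (1,3) (2,3) (3,3) (3,2) (3,1)

The waypoints must appear in the order (1,3), (3,2), with no cell reused.
Route from (2,1): right 1 to (2,2), up 1 to (1,2), right 1 to (1,3), down 2 to (3,3), left 2 to (3,1) — 7 moves in all.
Check: order respected (1 at step 3, 2 at step 6).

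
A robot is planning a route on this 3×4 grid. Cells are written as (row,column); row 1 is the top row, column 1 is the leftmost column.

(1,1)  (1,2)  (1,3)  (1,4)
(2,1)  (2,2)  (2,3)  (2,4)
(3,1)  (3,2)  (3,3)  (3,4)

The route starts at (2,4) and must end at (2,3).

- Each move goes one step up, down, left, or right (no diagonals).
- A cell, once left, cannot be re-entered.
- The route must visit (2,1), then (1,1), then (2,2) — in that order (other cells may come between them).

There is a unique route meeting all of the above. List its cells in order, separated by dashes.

(2,4) - (3,4) - (3,3) - (3,2) - (3,1) - (2,1) - (1,1) - (1,2) - (2,2) - (2,3)

The waypoints must appear in the order (2,1), (1,1), (2,2), with no cell reused.
Route from (2,4): down to (3,4), 3× left (reaching (3,1)), 2× up (reaching (1,1)), right to (1,2), down to (2,2), right to (2,3) — 9 moves in all.
Check: order respected ((2,1) at step 5, (1,1) at step 6, (2,2) at step 8).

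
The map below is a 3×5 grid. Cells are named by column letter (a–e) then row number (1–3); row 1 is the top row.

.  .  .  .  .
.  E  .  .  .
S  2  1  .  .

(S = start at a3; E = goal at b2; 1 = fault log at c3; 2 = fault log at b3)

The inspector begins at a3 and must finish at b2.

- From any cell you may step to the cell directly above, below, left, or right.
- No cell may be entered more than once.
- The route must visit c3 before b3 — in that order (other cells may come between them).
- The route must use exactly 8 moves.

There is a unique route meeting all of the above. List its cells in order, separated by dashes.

a3 - a2 - a1 - b1 - c1 - c2 - c3 - b3 - b2

The waypoints must appear in the order c3, b3, with no cell reused.
Route from a3: 2× up (reaching a1), 2× right (reaching c1), 2× down (reaching c3), left to b3, up to b2 — 8 moves in all.
Check: order respected (1 at step 6, 2 at step 7); 8 moves as required.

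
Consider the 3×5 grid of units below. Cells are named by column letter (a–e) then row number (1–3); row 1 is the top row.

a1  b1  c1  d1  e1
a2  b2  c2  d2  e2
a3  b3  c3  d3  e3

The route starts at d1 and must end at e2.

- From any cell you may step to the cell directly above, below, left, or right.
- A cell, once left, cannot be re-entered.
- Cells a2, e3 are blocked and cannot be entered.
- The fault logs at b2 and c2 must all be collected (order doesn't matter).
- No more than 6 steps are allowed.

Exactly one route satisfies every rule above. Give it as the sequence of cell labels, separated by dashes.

The budget equals the shortest possible length, so every move has to be on a shortest route through the required cells.
Route from d1: left 2 to b1, down 1 to b2, right 3 to e2 — 6 moves in all.
Check: all required cells visited; 6 ≤ 6 moves.

d1 - c1 - b1 - b2 - c2 - d2 - e2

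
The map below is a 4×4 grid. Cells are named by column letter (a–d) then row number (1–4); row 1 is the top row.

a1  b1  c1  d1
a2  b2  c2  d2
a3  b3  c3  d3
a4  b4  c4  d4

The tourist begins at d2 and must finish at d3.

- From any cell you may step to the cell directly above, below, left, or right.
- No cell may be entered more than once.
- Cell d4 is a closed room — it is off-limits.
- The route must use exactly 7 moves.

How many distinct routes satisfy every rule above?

6

Need simple routes of exactly 7 moves from d2 to d3 (Manhattan distance 1, so 3 moves are spent on a detour and 3 undoing it).
Enumerating: d2 d1 c1 c2 b2 b3 c3 d3 | d2 d1 c1 b1 b2 b3 c3 d3 | d2 d1 c1 b1 b2 c2 c3 d3 | d2 c2 c1 b1 b2 b3 c3 d3 | d2 c2 b2 b3 b4 c4 c3 d3 | d2 c2 b2 a2 a3 b3 c3 d3.
That gives 6 routes.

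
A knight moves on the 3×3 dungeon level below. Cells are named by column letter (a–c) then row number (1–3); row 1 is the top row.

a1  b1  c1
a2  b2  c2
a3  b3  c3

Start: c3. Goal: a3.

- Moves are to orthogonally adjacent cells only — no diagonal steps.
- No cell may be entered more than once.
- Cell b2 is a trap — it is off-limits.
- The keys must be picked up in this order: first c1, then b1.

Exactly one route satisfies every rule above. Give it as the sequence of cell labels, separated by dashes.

The waypoints must appear in the order c1, b1, with no cell reused.
Route from c3: up 2 to c1, left 2 to a1, down 2 to a3 — 6 moves in all.
Check: order respected (c1 at step 2, b1 at step 3).

c3 - c2 - c1 - b1 - a1 - a2 - a3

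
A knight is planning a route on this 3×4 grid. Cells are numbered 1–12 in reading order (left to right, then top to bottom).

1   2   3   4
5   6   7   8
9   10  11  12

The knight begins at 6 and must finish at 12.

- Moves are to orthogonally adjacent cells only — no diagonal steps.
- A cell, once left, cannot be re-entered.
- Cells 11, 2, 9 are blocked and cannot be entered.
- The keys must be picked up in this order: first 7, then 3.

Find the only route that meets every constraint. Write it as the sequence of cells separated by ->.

The waypoints must appear in the order 7, 3, with no cell reused.
Route from 6: right 1 to 7, up 1 to 3, right 1 to 4, down 2 to 12 — 5 moves in all.
Check: order respected (7 at step 1, 3 at step 2).

6 -> 7 -> 3 -> 4 -> 8 -> 12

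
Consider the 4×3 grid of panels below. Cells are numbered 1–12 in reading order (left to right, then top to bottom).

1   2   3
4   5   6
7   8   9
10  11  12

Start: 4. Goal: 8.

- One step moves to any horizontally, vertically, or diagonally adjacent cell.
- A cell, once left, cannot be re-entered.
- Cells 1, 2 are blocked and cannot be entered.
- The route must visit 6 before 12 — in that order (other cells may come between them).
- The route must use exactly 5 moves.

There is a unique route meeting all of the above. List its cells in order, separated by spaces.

4 5 6 9 12 8

The waypoints must appear in the order 6, 12, with no cell reused.
Route from 4: right 2 to 6, down 2 to 12, up-left 1 to 8 — 5 moves in all.
Check: order respected (6 at step 2, 12 at step 4); 5 moves as required.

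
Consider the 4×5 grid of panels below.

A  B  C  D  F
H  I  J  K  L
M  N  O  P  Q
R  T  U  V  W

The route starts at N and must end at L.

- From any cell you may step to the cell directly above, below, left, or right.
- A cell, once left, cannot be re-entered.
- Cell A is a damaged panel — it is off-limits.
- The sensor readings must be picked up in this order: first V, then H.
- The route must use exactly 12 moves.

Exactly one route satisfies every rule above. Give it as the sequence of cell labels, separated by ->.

The waypoints must appear in the order V, H, with no cell reused.
Route from N: right 2 to P, down 1 to V, left 3 to R, up 2 to H, right 4 to L — 12 moves in all.
Check: order respected (V at step 3, H at step 8); 12 moves as required.

N -> O -> P -> V -> U -> T -> R -> M -> H -> I -> J -> K -> L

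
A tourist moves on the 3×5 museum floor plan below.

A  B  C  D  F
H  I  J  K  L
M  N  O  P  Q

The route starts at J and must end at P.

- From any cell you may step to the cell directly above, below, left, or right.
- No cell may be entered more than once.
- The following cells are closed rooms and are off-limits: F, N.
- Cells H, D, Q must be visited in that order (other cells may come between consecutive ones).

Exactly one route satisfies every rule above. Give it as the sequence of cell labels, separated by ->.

The waypoints must appear in the order H, D, Q, with no cell reused.
Route from J: left 2 to H, up 1 to A, right 3 to D, down 1 to K, right 1 to L, down 1 to Q, left 1 to P — 10 moves in all.
Check: order respected (H at step 2, D at step 6, Q at step 9).

J -> I -> H -> A -> B -> C -> D -> K -> L -> Q -> P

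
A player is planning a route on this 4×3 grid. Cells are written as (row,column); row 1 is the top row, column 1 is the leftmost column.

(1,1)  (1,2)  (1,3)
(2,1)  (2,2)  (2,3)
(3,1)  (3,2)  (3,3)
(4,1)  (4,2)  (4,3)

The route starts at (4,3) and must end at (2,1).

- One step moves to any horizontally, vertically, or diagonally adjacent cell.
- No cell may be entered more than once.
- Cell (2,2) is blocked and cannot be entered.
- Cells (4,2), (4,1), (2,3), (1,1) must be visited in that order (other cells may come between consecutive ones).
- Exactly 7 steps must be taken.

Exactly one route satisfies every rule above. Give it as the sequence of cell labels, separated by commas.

(4,3), (4,2), (4,1), (3,2), (2,3), (1,2), (1,1), (2,1)

The waypoints must appear in the order (4,2), (4,1), (2,3), (1,1), with no cell reused.
Route from (4,3): 2× left (reaching (4,1)), 2× up-right (reaching (2,3)), up-left to (1,2), left to (1,1), down to (2,1) — 7 moves in all.
Check: order respected ((4,2) at step 1, (4,1) at step 2, (2,3) at step 4, (1,1) at step 6); 7 moves as required.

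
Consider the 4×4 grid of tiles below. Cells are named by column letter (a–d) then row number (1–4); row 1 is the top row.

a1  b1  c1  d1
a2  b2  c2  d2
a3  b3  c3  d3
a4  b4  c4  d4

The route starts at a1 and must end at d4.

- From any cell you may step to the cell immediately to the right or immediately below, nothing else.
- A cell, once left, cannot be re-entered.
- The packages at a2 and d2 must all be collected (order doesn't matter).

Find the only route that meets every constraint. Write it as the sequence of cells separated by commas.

Moves only go right or down, so the column and row indices never decrease.
Route from a1: down to a2, 3× right (reaching d2), 2× down (reaching d4) — 6 moves in all.
Check: all required cells visited.

a1, a2, b2, c2, d2, d3, d4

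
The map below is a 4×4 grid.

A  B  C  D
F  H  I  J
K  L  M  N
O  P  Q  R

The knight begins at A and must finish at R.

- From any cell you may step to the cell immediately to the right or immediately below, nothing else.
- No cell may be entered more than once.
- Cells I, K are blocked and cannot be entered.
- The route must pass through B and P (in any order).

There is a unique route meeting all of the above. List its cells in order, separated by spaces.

A B H L P Q R

Moves only go right or down, so the column and row indices never decrease.
Route from A: right 1 to B, down 3 to P, right 2 to R — 6 moves in all.
Check: all required cells visited.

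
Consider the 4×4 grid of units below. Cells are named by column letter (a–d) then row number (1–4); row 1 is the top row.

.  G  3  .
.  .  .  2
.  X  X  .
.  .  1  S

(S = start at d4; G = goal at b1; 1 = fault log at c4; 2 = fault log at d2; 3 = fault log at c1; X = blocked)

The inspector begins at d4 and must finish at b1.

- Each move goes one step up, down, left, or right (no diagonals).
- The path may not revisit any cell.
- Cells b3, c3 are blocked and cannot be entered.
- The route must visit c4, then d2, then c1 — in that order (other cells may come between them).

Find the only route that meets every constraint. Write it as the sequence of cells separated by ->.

The waypoints must appear in the order c4, d2, c1, with no cell reused.
Route from d4: left 3 to a4, up 2 to a2, right 3 to d2, up 1 to d1, left 2 to b1 — 11 moves in all.
Check: order respected (1 at step 1, 2 at step 8, 3 at step 10).

d4 -> c4 -> b4 -> a4 -> a3 -> a2 -> b2 -> c2 -> d2 -> d1 -> c1 -> b1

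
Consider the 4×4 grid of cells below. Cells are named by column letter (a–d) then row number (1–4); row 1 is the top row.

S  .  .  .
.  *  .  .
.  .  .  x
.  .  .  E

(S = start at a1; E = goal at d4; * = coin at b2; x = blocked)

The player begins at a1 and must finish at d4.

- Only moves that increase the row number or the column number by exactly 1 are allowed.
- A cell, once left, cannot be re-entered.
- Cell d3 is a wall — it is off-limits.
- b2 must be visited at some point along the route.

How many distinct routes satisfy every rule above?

A right/down-only route from a1 to d4 makes exactly 3 down-moves and 3 right-moves in some order.
With no other constraints that would be C(6,3) = 20 routes.
Split at b2 and multiply the segment counts (each segment already excludes blocked cells): a1→b2: 2; b2→d4: 3; product = 6.
That gives 6 routes.

6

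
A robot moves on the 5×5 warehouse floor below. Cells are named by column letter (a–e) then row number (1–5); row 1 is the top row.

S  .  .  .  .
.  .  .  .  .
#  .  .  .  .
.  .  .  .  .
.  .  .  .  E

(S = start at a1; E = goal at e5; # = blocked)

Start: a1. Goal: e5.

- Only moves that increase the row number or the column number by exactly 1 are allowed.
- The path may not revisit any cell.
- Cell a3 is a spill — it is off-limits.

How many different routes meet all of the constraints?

55

A right/down-only route from a1 to e5 makes exactly 4 down-moves and 4 right-moves in some order.
With no other constraints that would be C(8,4) = 70 routes.
Subtract routes through each blocked cell (inclusion–exclusion for overlaps): − through a3: 15 → 55.
That gives 55 routes.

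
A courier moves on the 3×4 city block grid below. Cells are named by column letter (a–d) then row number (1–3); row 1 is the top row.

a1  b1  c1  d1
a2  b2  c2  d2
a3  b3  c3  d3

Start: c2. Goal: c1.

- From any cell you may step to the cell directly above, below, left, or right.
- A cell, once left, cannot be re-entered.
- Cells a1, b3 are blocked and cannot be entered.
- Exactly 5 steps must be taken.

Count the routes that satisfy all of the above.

Need simple routes of exactly 5 moves from c2 to c1 (Manhattan distance 1, so 2 moves are spent on a detour and 2 undoing it).
Enumerating: c2 c3 d3 d2 d1 c1.
That gives 1 route.

1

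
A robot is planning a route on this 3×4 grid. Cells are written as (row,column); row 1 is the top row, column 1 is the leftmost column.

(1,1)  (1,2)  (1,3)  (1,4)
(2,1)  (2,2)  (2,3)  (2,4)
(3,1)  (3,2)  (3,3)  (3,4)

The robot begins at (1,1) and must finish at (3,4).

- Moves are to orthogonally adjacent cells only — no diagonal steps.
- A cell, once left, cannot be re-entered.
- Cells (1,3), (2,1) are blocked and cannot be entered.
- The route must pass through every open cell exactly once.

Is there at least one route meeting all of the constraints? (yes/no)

Cell (1,4) has only one open neighbour but is neither the start nor the goal, so a Hamiltonian route would have to both enter and leave it through the same neighbour — impossible without revisiting.

no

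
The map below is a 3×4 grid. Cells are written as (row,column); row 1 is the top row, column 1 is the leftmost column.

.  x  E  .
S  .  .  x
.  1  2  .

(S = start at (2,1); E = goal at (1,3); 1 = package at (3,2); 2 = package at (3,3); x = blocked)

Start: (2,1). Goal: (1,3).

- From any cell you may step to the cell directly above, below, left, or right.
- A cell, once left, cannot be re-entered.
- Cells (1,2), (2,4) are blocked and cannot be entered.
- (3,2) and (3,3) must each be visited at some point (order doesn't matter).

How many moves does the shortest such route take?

Any route passes through (3,2) and (3,3) in some order between (2,1) and (1,3). Summing Manhattan distances along each leg and taking the cheapest ordering ((2,1) → (3,2) → (3,3) → (1,3)) gives a lower bound of 2 + 1 + 2 = 5 moves.
A route of 5 moves achieves this: (2,1) → (3,1) → (3,2) → (3,3) → (2,3) → (1,3).
Since 5 matches the lower bound, it is optimal.

5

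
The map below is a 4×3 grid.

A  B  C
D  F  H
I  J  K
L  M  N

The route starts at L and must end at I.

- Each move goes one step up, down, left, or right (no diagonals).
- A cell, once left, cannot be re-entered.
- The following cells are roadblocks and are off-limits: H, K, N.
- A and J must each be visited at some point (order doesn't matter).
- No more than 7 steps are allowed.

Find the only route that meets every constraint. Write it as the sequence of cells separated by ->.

Any route must reach A and J and still end at I within 7 moves, so the order of the required stops is forced.
Route from L: right to M, 3× up (reaching B), left to A, 2× down (reaching I) — 7 moves in all.
Check: all required cells visited; 7 ≤ 7 moves.

L -> M -> J -> F -> B -> A -> D -> I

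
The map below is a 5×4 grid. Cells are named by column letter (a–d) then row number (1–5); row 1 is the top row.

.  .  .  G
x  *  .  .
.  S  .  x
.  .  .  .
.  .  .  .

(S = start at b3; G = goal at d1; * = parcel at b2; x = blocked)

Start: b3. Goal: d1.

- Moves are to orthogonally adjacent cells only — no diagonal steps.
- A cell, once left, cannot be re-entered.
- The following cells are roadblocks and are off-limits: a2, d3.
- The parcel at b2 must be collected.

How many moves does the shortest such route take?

4

Any route passes through b2 somewhere between b3 and d1. Summing Manhattan distances along the two legs (b3 → b2 → d1) gives a lower bound of 1 + 3 = 4 moves.
A route of 4 moves achieves this: b3 → b2 → b1 → c1 → d1.
Since 4 matches the lower bound, it is optimal.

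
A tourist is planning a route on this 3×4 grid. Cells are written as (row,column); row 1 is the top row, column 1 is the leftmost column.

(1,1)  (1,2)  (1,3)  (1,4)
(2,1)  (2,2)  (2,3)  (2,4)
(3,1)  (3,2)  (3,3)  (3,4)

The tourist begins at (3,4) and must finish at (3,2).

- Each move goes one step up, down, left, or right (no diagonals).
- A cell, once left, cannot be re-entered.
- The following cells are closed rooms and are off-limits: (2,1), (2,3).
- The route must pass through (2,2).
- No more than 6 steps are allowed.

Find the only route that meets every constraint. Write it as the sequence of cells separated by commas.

(3,4), (2,4), (1,4), (1,3), (1,2), (2,2), (3,2)

Any route must reach (2,2) and still end at (3,2) within 6 moves, so the order of the required stops is forced.
Route from (3,4): up 2 to (1,4), left 2 to (1,2), down 2 to (3,2) — 6 moves in all.
Check: all required cells visited; 6 ≤ 6 moves.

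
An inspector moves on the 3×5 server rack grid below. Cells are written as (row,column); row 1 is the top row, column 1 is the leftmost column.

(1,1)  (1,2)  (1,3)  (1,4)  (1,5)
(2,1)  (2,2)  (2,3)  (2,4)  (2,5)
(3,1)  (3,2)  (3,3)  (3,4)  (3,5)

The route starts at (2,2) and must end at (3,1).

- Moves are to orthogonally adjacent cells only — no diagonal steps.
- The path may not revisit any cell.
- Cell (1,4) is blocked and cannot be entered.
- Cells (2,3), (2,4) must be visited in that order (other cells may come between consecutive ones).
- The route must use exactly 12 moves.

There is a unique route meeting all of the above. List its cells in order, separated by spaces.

(2,2) (2,1) (1,1) (1,2) (1,3) (2,3) (2,4) (2,5) (3,5) (3,4) (3,3) (3,2) (3,1)

The waypoints must appear in the order (2,3), (2,4), with no cell reused.
Route from (2,2): left 1 to (2,1), up 1 to (1,1), right 2 to (1,3), down 1 to (2,3), right 2 to (2,5), down 1 to (3,5), left 4 to (3,1) — 12 moves in all.
Check: order respected ((2,3) at step 5, (2,4) at step 6); 12 moves as required.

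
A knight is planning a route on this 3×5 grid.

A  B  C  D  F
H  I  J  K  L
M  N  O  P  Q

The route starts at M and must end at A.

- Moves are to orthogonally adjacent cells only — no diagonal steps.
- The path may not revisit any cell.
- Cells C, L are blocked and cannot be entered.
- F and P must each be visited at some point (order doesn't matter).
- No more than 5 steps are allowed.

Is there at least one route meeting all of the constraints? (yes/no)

F must be visited but has only one open neighbour (D), and it is neither the start nor the goal — the route would have to enter and leave through D, re-entering it.

no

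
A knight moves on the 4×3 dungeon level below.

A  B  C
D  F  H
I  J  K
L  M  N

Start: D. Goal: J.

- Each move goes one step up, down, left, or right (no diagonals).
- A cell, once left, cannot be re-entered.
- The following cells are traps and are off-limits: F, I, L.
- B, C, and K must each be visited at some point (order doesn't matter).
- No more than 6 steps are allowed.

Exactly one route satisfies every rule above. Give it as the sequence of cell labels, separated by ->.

The budget equals the shortest possible length, so every move has to be on a shortest route through the required cells.
Route from D: up 1 to A, right 2 to C, down 2 to K, left 1 to J — 6 moves in all.
Check: all required cells visited; 6 ≤ 6 moves.

D -> A -> B -> C -> H -> K -> J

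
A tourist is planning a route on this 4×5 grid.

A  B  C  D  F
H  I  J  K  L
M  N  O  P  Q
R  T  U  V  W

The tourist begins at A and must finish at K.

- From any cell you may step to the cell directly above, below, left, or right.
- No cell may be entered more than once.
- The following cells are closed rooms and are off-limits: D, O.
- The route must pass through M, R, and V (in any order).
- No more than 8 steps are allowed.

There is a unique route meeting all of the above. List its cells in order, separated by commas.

The 8-move cap with required stops at M, R, V leaves no slack for detours.
Route from A: down 3 to R, right 3 to V, up 2 to K — 8 moves in all.
Check: all required cells visited; 8 ≤ 8 moves.

A, H, M, R, T, U, V, P, K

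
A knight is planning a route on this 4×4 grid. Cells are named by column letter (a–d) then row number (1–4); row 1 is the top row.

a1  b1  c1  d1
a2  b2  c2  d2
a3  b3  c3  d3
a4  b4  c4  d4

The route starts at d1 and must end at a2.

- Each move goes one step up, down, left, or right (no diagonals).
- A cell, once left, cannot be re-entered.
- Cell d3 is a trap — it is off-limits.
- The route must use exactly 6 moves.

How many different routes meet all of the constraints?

Need simple routes of exactly 6 moves from d1 to a2 (Manhattan distance 4, so 1 moves are spent on a detour and 1 undoing it).
Branch systematically from the start, pruning whenever the remaining move budget drops below the Manhattan distance to a2 or differs from it in parity. Grouping the completions by first move — via d2: 6; via c1: 5 — and summing: 6 + 5 = 11.
That gives 11 routes.

11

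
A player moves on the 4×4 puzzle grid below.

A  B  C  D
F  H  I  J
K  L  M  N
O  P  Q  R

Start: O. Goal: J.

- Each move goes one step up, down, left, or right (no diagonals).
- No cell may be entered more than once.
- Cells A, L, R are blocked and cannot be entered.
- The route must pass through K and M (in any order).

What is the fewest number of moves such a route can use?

Any route passes through K and M in some order between O and J. Summing Manhattan distances along each leg and taking the cheapest ordering (O → K → M → J) gives a lower bound of 1 + 2 + 2 = 5 moves.
That bound ignores the blocked cells. Measuring each leg by the fewest moves that actually steer around them (O→K: 1; K→M: 4; M→J: 2) raises the lower bound to 7.
A route of 7 moves exists: O → K → F → H → I → M → N → J.
Since 7 matches that lower bound, it is optimal.

7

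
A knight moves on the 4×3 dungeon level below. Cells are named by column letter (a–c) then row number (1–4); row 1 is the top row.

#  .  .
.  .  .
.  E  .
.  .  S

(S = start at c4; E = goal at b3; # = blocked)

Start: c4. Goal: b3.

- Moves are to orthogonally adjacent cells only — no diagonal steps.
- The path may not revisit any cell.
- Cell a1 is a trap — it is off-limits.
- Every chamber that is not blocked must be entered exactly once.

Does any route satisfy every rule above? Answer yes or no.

yes

One route that works: c4 → c3 → c2 → c1 → b1 → b2 → a2 → a3 → a4 → b4 → b3.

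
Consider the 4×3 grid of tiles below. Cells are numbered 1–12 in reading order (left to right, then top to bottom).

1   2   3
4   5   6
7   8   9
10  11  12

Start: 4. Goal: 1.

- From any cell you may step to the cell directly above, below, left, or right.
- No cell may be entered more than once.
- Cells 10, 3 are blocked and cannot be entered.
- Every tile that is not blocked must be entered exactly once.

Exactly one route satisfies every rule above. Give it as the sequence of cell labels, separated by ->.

Need to visit all 10 open cells exactly once, starting at 4 and ending at 1.
Route from 4: down to 7, right to 8, down to 11, right to 12, 2× up (reaching 6), left to 5, up to 2, left to 1 — 9 moves in all.
Check: all 10 open cells covered.

4 -> 7 -> 8 -> 11 -> 12 -> 9 -> 6 -> 5 -> 2 -> 1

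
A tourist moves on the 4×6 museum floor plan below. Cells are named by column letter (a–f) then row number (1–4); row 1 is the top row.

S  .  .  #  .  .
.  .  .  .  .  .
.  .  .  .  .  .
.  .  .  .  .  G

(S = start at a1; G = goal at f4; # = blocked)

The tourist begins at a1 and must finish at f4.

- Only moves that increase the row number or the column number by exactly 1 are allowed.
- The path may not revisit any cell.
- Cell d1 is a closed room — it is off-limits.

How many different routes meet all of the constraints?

A right/down-only route from a1 to f4 makes exactly 3 down-moves and 5 right-moves in some order.
With no other constraints that would be C(8,3) = 56 routes.
Subtract routes through each blocked cell (inclusion–exclusion for overlaps): − through d1: 10 → 46.
That gives 46 routes.

46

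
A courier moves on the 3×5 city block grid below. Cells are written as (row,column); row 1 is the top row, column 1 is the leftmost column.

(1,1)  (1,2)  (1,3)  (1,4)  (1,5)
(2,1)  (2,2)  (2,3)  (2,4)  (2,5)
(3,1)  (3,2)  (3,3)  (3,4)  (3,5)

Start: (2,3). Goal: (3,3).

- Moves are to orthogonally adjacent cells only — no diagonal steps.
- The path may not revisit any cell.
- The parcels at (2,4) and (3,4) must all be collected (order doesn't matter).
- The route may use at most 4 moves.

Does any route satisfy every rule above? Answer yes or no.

yes

One route that works: (2,3) → (2,4) → (3,4) → (3,3).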